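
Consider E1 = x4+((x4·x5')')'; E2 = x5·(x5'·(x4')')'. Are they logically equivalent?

E1: x4+((x4·x5')')'
    = x4+x4·x5'   — double negation
    = x4   — absorption
E2: x5·(x5'·(x4')')'
    = x5·(x5+x4')   — De Morgan
    = x5   — absorption
These differ: at x4=0, x5=1, E1 = 0 but E2 = 1.

No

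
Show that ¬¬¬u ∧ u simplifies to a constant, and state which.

¬¬¬u ∧ u
= ¬u ∧ u   (double negation)
= False   (complement)

False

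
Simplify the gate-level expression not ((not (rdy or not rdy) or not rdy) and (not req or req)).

not ((not (rdy or not rdy) or not rdy) and (not req or req))
= not (not (rdy or not rdy) or not rdy)   (complement / identity)
= (rdy or not rdy) and rdy   (De Morgan)
= rdy   (complement / identity)

rdy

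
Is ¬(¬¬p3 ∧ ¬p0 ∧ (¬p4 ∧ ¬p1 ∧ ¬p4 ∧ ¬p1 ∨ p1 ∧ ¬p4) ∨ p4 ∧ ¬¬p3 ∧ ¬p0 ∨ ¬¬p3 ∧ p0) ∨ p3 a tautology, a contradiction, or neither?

¬(¬¬p3 ∧ ¬p0 ∧ (¬p4 ∧ ¬p1 ∧ ¬p4 ∧ ¬p1 ∨ p1 ∧ ¬p4) ∨ p4 ∧ ¬¬p3 ∧ ¬p0 ∨ ¬¬p3 ∧ p0) ∨ p3
= ¬(¬¬p3 ∧ ¬p0 ∧ (¬p4 ∧ ¬p1 ∨ p1 ∧ ¬p4) ∨ p4 ∧ ¬¬p3 ∧ ¬p0 ∨ ¬¬p3 ∧ p0) ∨ p3   — idempotence
= ¬(¬¬p3 ∧ ¬p0 ∧ ¬p4 ∨ p4 ∧ ¬¬p3 ∧ ¬p0 ∨ ¬¬p3 ∧ p0) ∨ p3   — distribution
= ¬(¬¬p3 ∧ ¬p0 ∨ ¬¬p3 ∧ p0) ∨ p3   — distribution
= ¬¬¬p3 ∨ p3   — distribution
= ¬p3 ∨ p3   — double negation
= True   — complement

tautology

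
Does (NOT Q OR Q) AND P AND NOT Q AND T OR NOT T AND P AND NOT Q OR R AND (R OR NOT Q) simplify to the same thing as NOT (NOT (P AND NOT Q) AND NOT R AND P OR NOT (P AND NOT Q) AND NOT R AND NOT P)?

E1: (NOT Q OR Q) AND P AND NOT Q AND T OR NOT T AND P AND NOT Q OR R AND (R OR NOT Q)
    = P AND NOT Q AND T OR NOT T AND P AND NOT Q OR R AND (R OR NOT Q)
    = P AND NOT Q OR R AND (R OR NOT Q)
    = P AND NOT Q OR R
E2: NOT (NOT (P AND NOT Q) AND NOT R AND P OR NOT (P AND NOT Q) AND NOT R AND NOT P)
    = NOT (NOT (P AND NOT Q) AND NOT R)
    = P AND NOT Q OR R
Both reduce to P AND NOT Q OR R, so they are equivalent.

Yes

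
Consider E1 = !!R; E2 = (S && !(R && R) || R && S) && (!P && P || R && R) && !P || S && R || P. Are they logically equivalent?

E1: !!R
    = R   — double negation
E2: (S && !(R && R) || R && S) && (!P && P || R && R) && !P || S && R || P
    = (S && !(R && R) || R && S) && (!P && P || R) && !P || S && R || P   — idempotence
    = (S && !R || R && S) && (!P && P || R) && !P || S && R || P   — idempotence
    = S && (!P && P || R) && !P || S && R || P   — distribution
    = S && R && !P || S && R || P   — complement / identity
    = S && R || P   — absorption
These differ: at P=1, R=0, S=0, E1 = 0 but E2 = 1.

No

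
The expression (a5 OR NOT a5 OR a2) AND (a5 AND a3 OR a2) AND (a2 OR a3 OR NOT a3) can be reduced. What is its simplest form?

a2 OR a5 AND a3

(a5 OR NOT a5 OR a2) AND (a5 AND a3 OR a2) AND (a2 OR a3 OR NOT a3)
= (a5 OR NOT a5 OR a2) AND (a2 OR a5 AND a3 AND (a3 OR NOT a3))   [distribution]
= (a5 OR NOT a5 OR a2) AND (a2 OR a5 AND a3)   [complement / identity]
= a2 OR (a5 OR NOT a5) AND a5 AND a3   [distribution]
= a2 OR a5 AND a3   [complement / identity]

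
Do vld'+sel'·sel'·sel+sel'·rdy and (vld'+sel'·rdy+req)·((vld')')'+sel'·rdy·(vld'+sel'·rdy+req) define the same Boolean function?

Yes

E1: vld'+sel'·sel'·sel+sel'·rdy
    = vld'+sel'·sel+sel'·rdy   — idempotence
    = vld'+sel'·rdy   — complement / identity
E2: (vld'+sel'·rdy+req)·((vld')')'+sel'·rdy·(vld'+sel'·rdy+req)
    = (vld'+sel'·rdy+req)·vld'+sel'·rdy·(vld'+sel'·rdy+req)   — double negation
    = (vld'+sel'·rdy+req)·(vld'+sel'·rdy)   — distribution
    = vld'+sel'·rdy   — absorption
Both reduce to vld'+sel'·rdy, so they are equivalent.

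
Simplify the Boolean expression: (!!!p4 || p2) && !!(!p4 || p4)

(!!!p4 || p2) && !!(!p4 || p4)
= (!!!p4 || p2) && (!p4 || p4)   [double negation]
= (!p4 || p2) && (!p4 || p4)   [double negation]
= !p4 || p2   [complement / identity]

!p4 || p2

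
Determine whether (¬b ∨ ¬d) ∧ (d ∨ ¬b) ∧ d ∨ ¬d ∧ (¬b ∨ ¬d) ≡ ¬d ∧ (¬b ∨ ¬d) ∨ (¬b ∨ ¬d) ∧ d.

Yes

E1: (¬b ∨ ¬d) ∧ (d ∨ ¬b) ∧ d ∨ ¬d ∧ (¬b ∨ ¬d)
    = (¬b ∨ ¬d) ∧ d ∨ ¬d ∧ (¬b ∨ ¬d)   — absorption
    = ¬b ∨ ¬d   — distribution
E2: ¬d ∧ (¬b ∨ ¬d) ∨ (¬b ∨ ¬d) ∧ d
    = ¬b ∨ ¬d   — distribution
Both reduce to ¬b ∨ ¬d, so they are equivalent.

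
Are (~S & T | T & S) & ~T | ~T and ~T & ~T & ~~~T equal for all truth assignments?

Yes

E1: (~S & T | T & S) & ~T | ~T
    = T & ~T | ~T   (distribution)
    = ~T   (complement / identity)
E2: ~T & ~T & ~~~T
    = ~T & ~T & ~T   (double negation)
    = ~T & ~T   (idempotence)
    = ~T   (idempotence)
Both reduce to ~T, so they are equivalent.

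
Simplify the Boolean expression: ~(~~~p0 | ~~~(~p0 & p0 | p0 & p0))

~(~~~p0 | ~~~(~p0 & p0 | p0 & p0))
= ~(~~~p0 | ~~~p0)
= ~~~~p0
= ~~p0
= p0

p0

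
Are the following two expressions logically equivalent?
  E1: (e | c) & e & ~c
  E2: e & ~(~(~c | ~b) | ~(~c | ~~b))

E1: (e | c) & e & ~c
    = e & ~c   (absorption)
E2: e & ~(~(~c | ~b) | ~(~c | ~~b))
    = e & ~(c & b | ~(~c | ~~b))   (De Morgan)
    = e & ~(c & b | c & ~b)   (De Morgan)
    = e & ~c   (distribution)
Both reduce to e & ~c, so they are equivalent.

Yes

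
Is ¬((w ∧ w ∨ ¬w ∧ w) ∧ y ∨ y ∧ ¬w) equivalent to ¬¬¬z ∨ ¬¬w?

E1: ¬((w ∧ w ∨ ¬w ∧ w) ∧ y ∨ y ∧ ¬w)
    = ¬(w ∧ y ∨ y ∧ ¬w)   — distribution
    = ¬y   — distribution
E2: ¬¬¬z ∨ ¬¬w
    = ¬¬¬z ∨ w   — double negation
    = ¬z ∨ w   — double negation
These differ: at w=0, y=1, z=0, E1 = 0 but E2 = 1.

No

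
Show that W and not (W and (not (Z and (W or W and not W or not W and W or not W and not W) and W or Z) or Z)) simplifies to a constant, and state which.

W and not (W and (not (Z and (W or W and not W or not W and W or not W and not W) and W or Z) or Z))
= W and not (W and (not (Z and (W or W and not W or not W) and W or Z) or Z))   [distribution]
= W and not (W and (not (Z and (W or not W) and W or Z) or Z))   [complement / identity]
= W and not (W and (not (Z and W or Z) or Z))   [complement / identity]
= W and not (W and (not Z or Z))   [absorption]
= W and not W   [complement / identity]
= False   [complement]

False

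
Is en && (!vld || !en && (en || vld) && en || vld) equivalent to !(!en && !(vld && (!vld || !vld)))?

E1: en && (!vld || !en && (en || vld) && en || vld)
    = en && (!vld || !en && en || vld)
    = en && (!vld || vld)
    = en
E2: !(!en && !(vld && (!vld || !vld)))
    = en || vld && (!vld || !vld)
    = en || vld && !vld
    = en
Both reduce to en, so they are equivalent.

Yes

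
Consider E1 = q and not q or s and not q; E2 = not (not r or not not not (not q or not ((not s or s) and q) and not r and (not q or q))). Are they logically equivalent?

E1: q and not q or s and not q
    = s and not q   (complement / identity)
E2: not (not r or not not not (not q or not ((not s or s) and q) and not r and (not q or q)))
    = not (not r or not not not (not q or not ((not s or s) and q) and not r))   (complement / identity)
    = not (not r or not not not (not q or not q and not r))   (complement / identity)
    = r and not not (not q or not q and not r)   (De Morgan)
    = r and not not not q   (absorption)
    = r and not q   (double negation)
These differ: at q=0, r=0, s=1, E1 = 1 but E2 = 0.

No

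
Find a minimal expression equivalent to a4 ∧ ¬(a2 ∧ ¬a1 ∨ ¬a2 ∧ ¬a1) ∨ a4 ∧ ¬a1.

a4 ∧ ¬(a2 ∧ ¬a1 ∨ ¬a2 ∧ ¬a1) ∨ a4 ∧ ¬a1
= a4 ∧ ¬¬a1 ∨ a4 ∧ ¬a1   (distribution)
= a4 ∧ a1 ∨ a4 ∧ ¬a1   (double negation)
= a4   (distribution)

a4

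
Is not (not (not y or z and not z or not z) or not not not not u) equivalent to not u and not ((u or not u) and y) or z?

No

E1: not (not (not y or z and not z or not z) or not not not not u)
    = not (not (not y or z and not z or not z) or not not u)
    = not (not (not y or not z) or not not u)
    = (not y or not z) and not u
E2: not u and not ((u or not u) and y) or z
    = not u and not y or z
These differ: at u=1, y=1, z=1, E1 = 0 but E2 = 1.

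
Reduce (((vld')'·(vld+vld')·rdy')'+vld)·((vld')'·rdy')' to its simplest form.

(((vld')'·(vld+vld')·rdy')'+vld)·((vld')'·rdy')'
= (((vld')'·rdy')'+vld)·((vld')'·rdy')'   — complement / identity
= ((vld')'·rdy')'   — absorption
= vld'+rdy   — De Morgan

vld'+rdy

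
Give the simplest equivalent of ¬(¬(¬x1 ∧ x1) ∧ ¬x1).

x1

¬(¬(¬x1 ∧ x1) ∧ ¬x1)
= ¬x1 ∧ x1 ∨ x1   [De Morgan]
= x1   [complement / identity]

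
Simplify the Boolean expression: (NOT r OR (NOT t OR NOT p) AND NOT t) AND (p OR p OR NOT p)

NOT r OR NOT t

(NOT r OR (NOT t OR NOT p) AND NOT t) AND (p OR p OR NOT p)
= (NOT r OR (NOT t OR NOT p) AND NOT t) AND (p OR NOT p)   (idempotence)
= NOT r OR (NOT t OR NOT p) AND NOT t   (complement / identity)
= NOT r OR NOT t   (absorption)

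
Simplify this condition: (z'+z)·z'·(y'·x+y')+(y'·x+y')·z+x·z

y'+x·z

(z'+z)·z'·(y'·x+y')+(y'·x+y')·z+x·z
= z'·(y'·x+y')+(y'·x+y')·z+x·z   — complement / identity
= y'·x+y'+x·z   — distribution
= y'+x·z   — absorption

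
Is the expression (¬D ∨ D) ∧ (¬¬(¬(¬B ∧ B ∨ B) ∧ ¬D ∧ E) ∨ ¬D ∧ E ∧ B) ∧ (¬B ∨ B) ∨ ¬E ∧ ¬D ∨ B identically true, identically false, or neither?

(¬D ∨ D) ∧ (¬¬(¬(¬B ∧ B ∨ B) ∧ ¬D ∧ E) ∨ ¬D ∧ E ∧ B) ∧ (¬B ∨ B) ∨ ¬E ∧ ¬D ∨ B
= (¬¬(¬(¬B ∧ B ∨ B) ∧ ¬D ∧ E) ∨ ¬D ∧ E ∧ B) ∧ (¬B ∨ B) ∨ ¬E ∧ ¬D ∨ B   [complement / identity]
= (¬(¬B ∧ B ∨ B) ∧ ¬D ∧ E ∨ ¬D ∧ E ∧ B) ∧ (¬B ∨ B) ∨ ¬E ∧ ¬D ∨ B   [double negation]
= ¬(¬B ∧ B ∨ B) ∧ ¬D ∧ E ∨ ¬D ∧ E ∧ B ∨ ¬E ∧ ¬D ∨ B   [complement / identity]
= ¬B ∧ ¬D ∧ E ∨ ¬D ∧ E ∧ B ∨ ¬E ∧ ¬D ∨ B   [complement / identity]
= ¬D ∧ E ∨ ¬E ∧ ¬D ∨ B   [distribution]
= ¬D ∨ B   [distribution]
This depends on B, D, so it is not a constant.

neither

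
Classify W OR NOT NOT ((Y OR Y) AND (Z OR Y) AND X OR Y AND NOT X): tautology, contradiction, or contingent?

contingent

W OR NOT NOT ((Y OR Y) AND (Z OR Y) AND X OR Y AND NOT X)
= W OR NOT NOT ((Y AND Z OR Y) AND X OR Y AND NOT X)   (distribution)
= W OR NOT NOT (Y AND X OR Y AND NOT X)   (absorption)
= W OR Y AND X OR Y AND NOT X   (double negation)
= W OR Y   (distribution)
This depends on W, Y, so it is not a constant.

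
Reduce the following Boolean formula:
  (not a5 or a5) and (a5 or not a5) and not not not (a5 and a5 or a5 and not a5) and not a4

not a5 and not a4

(not a5 or a5) and (a5 or not a5) and not not not (a5 and a5 or a5 and not a5) and not a4
= (not a5 or a5) and (a5 or not a5) and not (a5 and a5 or a5 and not a5) and not a4   [double negation]
= (not a5 or a5) and (a5 or not a5) and not a5 and not a4   [distribution]
= (not a5 or a5) and not a5 and not a4   [complement / identity]
= not a5 and not a4   [complement / identity]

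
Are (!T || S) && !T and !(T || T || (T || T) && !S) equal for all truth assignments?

E1: (!T || S) && !T
    = !T
E2: !(T || T || (T || T) && !S)
    = !(T || T)
    = !T
Both reduce to !T, so they are equivalent.

Yes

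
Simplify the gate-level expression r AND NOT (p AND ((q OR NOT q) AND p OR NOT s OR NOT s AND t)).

r AND NOT p

r AND NOT (p AND ((q OR NOT q) AND p OR NOT s OR NOT s AND t))
= r AND NOT (p AND (p OR NOT s OR NOT s AND t))   (complement / identity)
= r AND NOT (p AND (p OR NOT s))   (absorption)
= r AND NOT p   (absorption)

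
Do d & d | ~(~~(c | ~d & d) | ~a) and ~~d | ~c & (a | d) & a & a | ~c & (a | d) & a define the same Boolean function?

Yes

E1: d & d | ~(~~(c | ~d & d) | ~a)
    = d & d | ~(~~c | ~a)
    = d & d | ~c & a
    = d | ~c & a
E2: ~~d | ~c & (a | d) & a & a | ~c & (a | d) & a
    = ~~d | ~c & (a | d) & a
    = d | ~c & (a | d) & a
    = d | ~c & a
Both reduce to d | ~c & a, so they are equivalent.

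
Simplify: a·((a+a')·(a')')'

0

a·((a+a')·(a')')'
= a·((a')')'   (complement / identity)
= a·a'   (double negation)
= 0   (complement)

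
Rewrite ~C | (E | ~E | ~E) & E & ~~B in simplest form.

~C | E & B

~C | (E | ~E | ~E) & E & ~~B
= ~C | (E | ~E | ~E) & E & B   — double negation
= ~C | (E | ~E) & E & B   — idempotence
= ~C | E & B   — complement / identity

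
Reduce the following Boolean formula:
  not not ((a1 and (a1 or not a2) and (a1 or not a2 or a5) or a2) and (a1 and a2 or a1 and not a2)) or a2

a1 or a2

not not ((a1 and (a1 or not a2) and (a1 or not a2 or a5) or a2) and (a1 and a2 or a1 and not a2)) or a2
= not not ((a1 and (a1 or not a2) or a2) and (a1 and a2 or a1 and not a2)) or a2
= not not ((a1 and (a1 or not a2) or a2) and a1) or a2
= not not ((a1 or a2) and a1) or a2
= not not a1 or a2
= a1 or a2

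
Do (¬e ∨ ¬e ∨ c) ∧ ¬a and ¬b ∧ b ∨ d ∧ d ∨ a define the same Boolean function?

E1: (¬e ∨ ¬e ∨ c) ∧ ¬a
    = (¬e ∨ c) ∧ ¬a
E2: ¬b ∧ b ∨ d ∧ d ∨ a
    = d ∧ d ∨ a
    = d ∨ a
These differ: at a=1, b=0, c=0, d=1, e=1, E1 = 0 but E2 = 1.

No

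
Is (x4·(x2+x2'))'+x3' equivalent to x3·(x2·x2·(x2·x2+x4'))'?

E1: (x4·(x2+x2'))'+x3'
    = x4'+x3'   [complement / identity]
E2: x3·(x2·x2·(x2·x2+x4'))'
    = x3·(x2·x2)'   [absorption]
    = x3·x2'   [idempotence]
These differ: at x2=1, x3=0, x4=0, E1 = 1 but E2 = 0.

No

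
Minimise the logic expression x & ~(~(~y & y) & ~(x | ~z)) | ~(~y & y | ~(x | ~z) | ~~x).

x | ~z

x & ~(~(~y & y) & ~(x | ~z)) | ~(~y & y | ~(x | ~z) | ~~x)
= x & ~(~(~y & y) & ~(x | ~z)) | ~(~(x | ~z) | ~~x)   [complement / identity]
= x & (~y & y | x | ~z) | ~(~(x | ~z) | ~~x)   [De Morgan]
= x & (x | ~z) | ~(~(x | ~z) | ~~x)   [complement / identity]
= x & (x | ~z) | (x | ~z) & ~x   [De Morgan]
= x | ~z   [distribution]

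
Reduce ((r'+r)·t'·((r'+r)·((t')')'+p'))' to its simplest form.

((r'+r)·t'·((r'+r)·((t')')'+p'))'
= ((r'+r)·t'·((r'+r)·t'+p'))'   (double negation)
= ((r'+r)·t')'   (absorption)
= (t')'   (complement / identity)
= t   (double negation)

t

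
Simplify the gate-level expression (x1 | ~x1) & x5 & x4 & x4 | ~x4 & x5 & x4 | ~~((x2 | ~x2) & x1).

x5 & x4 | x1

(x1 | ~x1) & x5 & x4 & x4 | ~x4 & x5 & x4 | ~~((x2 | ~x2) & x1)
= x5 & x4 & x4 | ~x4 & x5 & x4 | ~~((x2 | ~x2) & x1)
= x5 & x4 | ~~((x2 | ~x2) & x1)
= x5 & x4 | ~~x1
= x5 & x4 | x1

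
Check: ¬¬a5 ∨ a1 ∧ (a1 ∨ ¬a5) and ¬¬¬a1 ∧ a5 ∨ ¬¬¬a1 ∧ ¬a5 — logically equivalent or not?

E1: ¬¬a5 ∨ a1 ∧ (a1 ∨ ¬a5)
    = a5 ∨ a1 ∧ (a1 ∨ ¬a5)
    = a5 ∨ a1
E2: ¬¬¬a1 ∧ a5 ∨ ¬¬¬a1 ∧ ¬a5
    = ¬¬¬a1
    = ¬a1
These differ: at a1=1, a5=0, E1 = 1 but E2 = 0.

No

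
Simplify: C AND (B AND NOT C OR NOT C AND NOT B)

FALSE

C AND (B AND NOT C OR NOT C AND NOT B)
= C AND NOT C   [distribution]
= FALSE   [complement]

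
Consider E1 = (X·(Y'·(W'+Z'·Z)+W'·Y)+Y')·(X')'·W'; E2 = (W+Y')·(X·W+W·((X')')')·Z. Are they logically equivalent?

No

E1: (X·(Y'·(W'+Z'·Z)+W'·Y)+Y')·(X')'·W'
    = (X·(Y'·(W'+Z'·Z)+W'·Y)+Y')·X·W'   (double negation)
    = (X·(Y'·W'+W'·Y)+Y')·X·W'   (complement / identity)
    = (X·W'+Y')·X·W'   (distribution)
    = X·W'   (absorption)
E2: (W+Y')·(X·W+W·((X')')')·Z
    = (W+Y')·(X·W+W·X')·Z   (double negation)
    = (W+Y')·W·Z   (distribution)
    = W·Z   (absorption)
These differ: at W=0, X=1, Y=0, Z=1, E1 = 1 but E2 = 0.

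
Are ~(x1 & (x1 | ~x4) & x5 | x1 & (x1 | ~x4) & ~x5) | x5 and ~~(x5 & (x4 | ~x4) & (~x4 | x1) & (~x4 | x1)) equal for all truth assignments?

E1: ~(x1 & (x1 | ~x4) & x5 | x1 & (x1 | ~x4) & ~x5) | x5
    = ~(x1 & (x1 | ~x4)) | x5   [distribution]
    = ~x1 | x5   [absorption]
E2: ~~(x5 & (x4 | ~x4) & (~x4 | x1) & (~x4 | x1))
    = ~~(x5 & (x4 | ~x4) & (~x4 | x1))   [idempotence]
    = x5 & (x4 | ~x4) & (~x4 | x1)   [double negation]
    = x5 & (~x4 | x1)   [complement / identity]
These differ: at x1=0, x4=1, x5=0, E1 = 1 but E2 = 0.

No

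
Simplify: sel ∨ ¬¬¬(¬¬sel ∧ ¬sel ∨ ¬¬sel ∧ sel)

sel ∨ ¬¬¬(¬¬sel ∧ ¬sel ∨ ¬¬sel ∧ sel)
= sel ∨ ¬(¬¬sel ∧ ¬sel ∨ ¬¬sel ∧ sel)   [double negation]
= sel ∨ ¬¬¬sel   [distribution]
= sel ∨ ¬sel   [double negation]
= True   [complement]

True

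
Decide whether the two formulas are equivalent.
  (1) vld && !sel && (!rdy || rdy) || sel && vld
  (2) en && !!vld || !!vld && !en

Yes

E1: vld && !sel && (!rdy || rdy) || sel && vld
    = vld && !sel || sel && vld   — complement / identity
    = vld   — distribution
E2: en && !!vld || !!vld && !en
    = !!vld   — distribution
    = vld   — double negation
Both reduce to vld, so they are equivalent.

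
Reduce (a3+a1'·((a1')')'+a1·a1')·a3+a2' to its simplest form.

(a3+a1'·((a1')')'+a1·a1')·a3+a2'
= (a3+a1'·a1'+a1·a1')·a3+a2'   — double negation
= (a3+a1')·a3+a2'   — distribution
= a3+a2'   — absorption

a3+a2'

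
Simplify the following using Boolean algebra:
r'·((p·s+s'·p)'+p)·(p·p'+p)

r'·p

r'·((p·s+s'·p)'+p)·(p·p'+p)
= r'·(p'+p)·(p·p'+p)   [distribution]
= r'·(p·p'+p)   [complement / identity]
= r'·p   [complement / identity]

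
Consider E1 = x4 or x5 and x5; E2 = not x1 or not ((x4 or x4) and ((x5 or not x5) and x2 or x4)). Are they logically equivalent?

E1: x4 or x5 and x5
    = x4 or x5   — idempotence
E2: not x1 or not ((x4 or x4) and ((x5 or not x5) and x2 or x4))
    = not x1 or not (x4 and (x5 or not x5) and x2 or x4)   — distribution
    = not x1 or not (x4 and x2 or x4)   — complement / identity
    = not x1 or not x4   — absorption
These differ: at x1=1, x2=0, x4=1, x5=0, E1 = 1 but E2 = 0.

No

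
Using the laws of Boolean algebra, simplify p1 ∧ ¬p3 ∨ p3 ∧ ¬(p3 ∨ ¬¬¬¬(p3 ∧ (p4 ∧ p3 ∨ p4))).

p1 ∧ ¬p3

p1 ∧ ¬p3 ∨ p3 ∧ ¬(p3 ∨ ¬¬¬¬(p3 ∧ (p4 ∧ p3 ∨ p4)))
= p1 ∧ ¬p3 ∨ p3 ∧ ¬(p3 ∨ ¬¬(p3 ∧ (p4 ∧ p3 ∨ p4)))
= p1 ∧ ¬p3 ∨ p3 ∧ ¬(p3 ∨ p3 ∧ (p4 ∧ p3 ∨ p4))
= p1 ∧ ¬p3 ∨ p3 ∧ ¬(p3 ∨ p3 ∧ p4)
= p1 ∧ ¬p3 ∨ p3 ∧ ¬p3
= p1 ∧ ¬p3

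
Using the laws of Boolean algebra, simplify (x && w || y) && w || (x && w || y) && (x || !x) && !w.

x && w || y

(x && w || y) && w || (x && w || y) && (x || !x) && !w
= (x && w || y) && w || (x && w || y) && !w   [complement / identity]
= x && w || y   [distribution]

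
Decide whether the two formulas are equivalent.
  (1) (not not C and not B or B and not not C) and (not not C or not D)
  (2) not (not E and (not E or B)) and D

No

E1: (not not C and not B or B and not not C) and (not not C or not D)
    = not not C and (not not C or not D)   — distribution
    = not not C   — absorption
    = C   — double negation
E2: not (not E and (not E or B)) and D
    = not not E and D   — absorption
    = E and D   — double negation
These differ: at B=0, C=1, D=0, E=1, E1 = 1 but E2 = 0.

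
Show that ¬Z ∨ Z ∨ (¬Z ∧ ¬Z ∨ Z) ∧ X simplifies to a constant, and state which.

True

¬Z ∨ Z ∨ (¬Z ∧ ¬Z ∨ Z) ∧ X
= ¬Z ∨ Z ∨ (¬Z ∨ Z) ∧ X   (idempotence)
= ¬Z ∨ Z   (absorption)
= True   (complement)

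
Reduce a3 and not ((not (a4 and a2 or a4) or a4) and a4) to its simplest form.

a3 and not ((not (a4 and a2 or a4) or a4) and a4)
= a3 and not ((not a4 or a4) and a4)   [absorption]
= a3 and not a4   [complement / identity]

a3 and not a4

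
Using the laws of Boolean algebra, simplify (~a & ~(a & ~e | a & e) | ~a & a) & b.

~a & b

(~a & ~(a & ~e | a & e) | ~a & a) & b
= (~a & ~a | ~a & a) & b
= ~a & b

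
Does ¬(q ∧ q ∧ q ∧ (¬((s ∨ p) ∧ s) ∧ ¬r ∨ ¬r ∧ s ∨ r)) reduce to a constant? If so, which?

no

¬(q ∧ q ∧ q ∧ (¬((s ∨ p) ∧ s) ∧ ¬r ∨ ¬r ∧ s ∨ r))
= ¬(q ∧ q ∧ q ∧ (¬s ∧ ¬r ∨ ¬r ∧ s ∨ r))   (absorption)
= ¬(q ∧ q ∧ q ∧ (¬r ∨ r))   (distribution)
= ¬(q ∧ q ∧ q)   (complement / identity)
= ¬(q ∧ q)   (idempotence)
= ¬q   (idempotence)
This depends on q, so it is not a constant.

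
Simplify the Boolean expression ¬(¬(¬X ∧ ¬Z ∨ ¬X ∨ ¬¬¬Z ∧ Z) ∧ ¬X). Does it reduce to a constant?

True

¬(¬(¬X ∧ ¬Z ∨ ¬X ∨ ¬¬¬Z ∧ Z) ∧ ¬X)
= ¬X ∧ ¬Z ∨ ¬X ∨ ¬¬¬Z ∧ Z ∨ X   (De Morgan)
= ¬X ∧ ¬Z ∨ ¬X ∨ ¬Z ∧ Z ∨ X   (double negation)
= ¬X ∧ ¬Z ∨ ¬X ∨ X   (complement / identity)
= ¬X ∨ X   (absorption)
= True   (complement)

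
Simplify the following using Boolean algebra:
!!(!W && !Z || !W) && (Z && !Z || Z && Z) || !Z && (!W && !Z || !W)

!!(!W && !Z || !W) && (Z && !Z || Z && Z) || !Z && (!W && !Z || !W)
= (!W && !Z || !W) && (Z && !Z || Z && Z) || !Z && (!W && !Z || !W)
= (!W && !Z || !W) && Z || !Z && (!W && !Z || !W)
= !W && !Z || !W
= !W

!W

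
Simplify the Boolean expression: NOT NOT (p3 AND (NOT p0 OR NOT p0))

NOT NOT (p3 AND (NOT p0 OR NOT p0))
= p3 AND (NOT p0 OR NOT p0)   (double negation)
= p3 AND NOT p0   (idempotence)

p3 AND NOT p0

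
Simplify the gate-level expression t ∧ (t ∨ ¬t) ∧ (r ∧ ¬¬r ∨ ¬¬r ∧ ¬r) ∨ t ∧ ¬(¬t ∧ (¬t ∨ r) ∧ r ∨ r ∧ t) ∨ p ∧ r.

t ∧ (t ∨ ¬t) ∧ (r ∧ ¬¬r ∨ ¬¬r ∧ ¬r) ∨ t ∧ ¬(¬t ∧ (¬t ∨ r) ∧ r ∨ r ∧ t) ∨ p ∧ r
= t ∧ (t ∨ ¬t) ∧ (r ∧ ¬¬r ∨ ¬¬r ∧ ¬r) ∨ t ∧ ¬(¬t ∧ r ∨ r ∧ t) ∨ p ∧ r
= t ∧ (t ∨ ¬t) ∧ (r ∧ ¬¬r ∨ ¬¬r ∧ ¬r) ∨ t ∧ ¬r ∨ p ∧ r
= t ∧ (t ∨ ¬t) ∧ ¬¬r ∨ t ∧ ¬r ∨ p ∧ r
= t ∧ (t ∨ ¬t) ∧ r ∨ t ∧ ¬r ∨ p ∧ r
= t ∧ r ∨ t ∧ ¬r ∨ p ∧ r
= t ∨ p ∧ r

t ∨ p ∧ r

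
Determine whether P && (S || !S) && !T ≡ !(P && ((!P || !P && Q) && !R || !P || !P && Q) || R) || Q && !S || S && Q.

E1: P && (S || !S) && !T
    = P && !T   [complement / identity]
E2: !(P && ((!P || !P && Q) && !R || !P || !P && Q) || R) || Q && !S || S && Q
    = !(P && (!P || !P && Q) || R) || Q && !S || S && Q   [absorption]
    = !(P && (!P || !P && Q) || R) || Q   [distribution]
    = !(P && !P || R) || Q   [absorption]
    = !R || Q   [complement / identity]
These differ: at P=0, Q=1, R=1, S=0, T=0, E1 = 0 but E2 = 1.

No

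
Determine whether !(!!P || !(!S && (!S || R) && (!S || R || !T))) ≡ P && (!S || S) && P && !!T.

No

E1: !(!!P || !(!S && (!S || R) && (!S || R || !T)))
    = !P && !S && (!S || R) && (!S || R || !T)
    = !P && !S && (!S || R)
    = !P && !S
E2: P && (!S || S) && P && !!T
    = P && P && !!T
    = P && P && T
    = P && T
These differ: at P=1, R=1, S=0, T=1, E1 = 0 but E2 = 1.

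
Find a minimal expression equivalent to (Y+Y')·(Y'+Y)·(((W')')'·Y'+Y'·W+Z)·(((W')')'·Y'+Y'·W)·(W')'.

(Y+Y')·(Y'+Y)·(((W')')'·Y'+Y'·W+Z)·(((W')')'·Y'+Y'·W)·(W')'
= (Y+Y')·(Y'+Y)·(((W')')'·Y'+Y'·W)·(W')'   (absorption)
= (Y'+Y)·(((W')')'·Y'+Y'·W)·(W')'   (complement / identity)
= (Y'+Y)·(W'·Y'+Y'·W)·(W')'   (double negation)
= (Y'+Y)·(W'·Y'+Y'·W)·W   (double negation)
= (Y'+Y)·Y'·W   (distribution)
= Y'·W   (complement / identity)

Y'·W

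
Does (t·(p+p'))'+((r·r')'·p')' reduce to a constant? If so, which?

(t·(p+p'))'+((r·r')'·p')'
= t'+((r·r')'·p')'   [complement / identity]
= t'+r·r'+p   [De Morgan]
= t'+p   [complement / identity]
This depends on p, t, so it is not a constant.

no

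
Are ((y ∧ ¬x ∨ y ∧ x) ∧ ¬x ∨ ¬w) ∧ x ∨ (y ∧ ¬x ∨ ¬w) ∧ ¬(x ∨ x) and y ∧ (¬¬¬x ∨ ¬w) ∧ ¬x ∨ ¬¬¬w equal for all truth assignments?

E1: ((y ∧ ¬x ∨ y ∧ x) ∧ ¬x ∨ ¬w) ∧ x ∨ (y ∧ ¬x ∨ ¬w) ∧ ¬(x ∨ x)
    = (y ∧ ¬x ∨ ¬w) ∧ x ∨ (y ∧ ¬x ∨ ¬w) ∧ ¬(x ∨ x)   (distribution)
    = (y ∧ ¬x ∨ ¬w) ∧ x ∨ (y ∧ ¬x ∨ ¬w) ∧ ¬x   (idempotence)
    = y ∧ ¬x ∨ ¬w   (distribution)
E2: y ∧ (¬¬¬x ∨ ¬w) ∧ ¬x ∨ ¬¬¬w
    = y ∧ (¬x ∨ ¬w) ∧ ¬x ∨ ¬¬¬w   (double negation)
    = y ∧ (¬x ∨ ¬w) ∧ ¬x ∨ ¬w   (double negation)
    = y ∧ ¬x ∨ ¬w   (absorption)
Both reduce to y ∧ ¬x ∨ ¬w, so they are equivalent.

Yes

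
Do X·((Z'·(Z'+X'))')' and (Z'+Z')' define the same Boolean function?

No

E1: X·((Z'·(Z'+X'))')'
    = X·((Z')')'   (absorption)
    = X·Z'   (double negation)
E2: (Z'+Z')'
    = Z·Z   (De Morgan)
    = Z   (idempotence)
These differ: at X=0, Z=1, E1 = 0 but E2 = 1.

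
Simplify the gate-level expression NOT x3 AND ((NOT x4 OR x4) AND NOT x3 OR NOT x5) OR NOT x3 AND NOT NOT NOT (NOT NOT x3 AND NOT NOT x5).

NOT x3 AND ((NOT x4 OR x4) AND NOT x3 OR NOT x5) OR NOT x3 AND NOT NOT NOT (NOT NOT x3 AND NOT NOT x5)
= NOT x3 AND ((NOT x4 OR x4) AND NOT x3 OR NOT x5) OR NOT x3 AND NOT (NOT NOT x3 AND NOT NOT x5)   [double negation]
= NOT x3 AND ((NOT x4 OR x4) AND NOT x3 OR NOT x5) OR NOT x3 AND (NOT x3 OR NOT x5)   [De Morgan]
= NOT x3 AND (NOT x3 OR NOT x5) OR NOT x3 AND (NOT x3 OR NOT x5)   [complement / identity]
= NOT x3 AND (NOT x3 OR NOT x5)   [idempotence]
= NOT x3   [absorption]

NOT x3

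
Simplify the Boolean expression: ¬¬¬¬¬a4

¬a4

¬¬¬¬¬a4
= ¬¬¬a4   — double negation
= ¬a4   — double negation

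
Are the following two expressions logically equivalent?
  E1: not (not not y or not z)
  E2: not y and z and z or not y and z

E1: not (not not y or not z)
    = not y and z   — De Morgan
E2: not y and z and z or not y and z
    = not y and z   — absorption
Both reduce to not y and z, so they are equivalent.

Yes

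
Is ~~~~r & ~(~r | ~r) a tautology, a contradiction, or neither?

neither

~~~~r & ~(~r | ~r)
= ~~~~r & ~~r   (idempotence)
= ~~r & ~~r   (double negation)
= ~~r   (idempotence)
= r   (double negation)
This depends on r, so it is not a constant.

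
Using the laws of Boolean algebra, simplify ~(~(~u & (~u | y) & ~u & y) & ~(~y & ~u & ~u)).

~u

~(~(~u & (~u | y) & ~u & y) & ~(~y & ~u & ~u))
= ~(~(~u & ~u & y) & ~(~y & ~u & ~u))
= ~u & ~u & y | ~y & ~u & ~u
= ~u & ~u
= ~u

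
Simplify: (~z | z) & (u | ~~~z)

u | ~z

(~z | z) & (u | ~~~z)
= u | ~~~z   (complement / identity)
= u | ~z   (double negation)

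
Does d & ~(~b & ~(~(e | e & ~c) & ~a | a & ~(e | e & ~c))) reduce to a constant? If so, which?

no

d & ~(~b & ~(~(e | e & ~c) & ~a | a & ~(e | e & ~c)))
= d & ~(~b & ~~(e | e & ~c))
= d & ~(~b & ~~e)
= d & (b | ~e)
This depends on b, d, e, so it is not a constant.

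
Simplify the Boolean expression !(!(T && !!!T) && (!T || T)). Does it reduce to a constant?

!(!(T && !!!T) && (!T || T))
= !!(T && !!!T)   [complement / identity]
= T && !!!T   [double negation]
= T && !T   [double negation]
= false   [complement]

false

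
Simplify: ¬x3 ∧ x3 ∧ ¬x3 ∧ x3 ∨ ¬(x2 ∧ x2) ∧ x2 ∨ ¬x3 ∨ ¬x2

¬x3 ∧ x3 ∧ ¬x3 ∧ x3 ∨ ¬(x2 ∧ x2) ∧ x2 ∨ ¬x3 ∨ ¬x2
= ¬x3 ∧ x3 ∧ ¬x3 ∧ x3 ∨ ¬x2 ∧ x2 ∨ ¬x3 ∨ ¬x2
= ¬x3 ∧ x3 ∨ ¬x2 ∧ x2 ∨ ¬x3 ∨ ¬x2
= ¬x2 ∧ x2 ∨ ¬x3 ∨ ¬x2
= ¬x3 ∨ ¬x2

¬x3 ∨ ¬x2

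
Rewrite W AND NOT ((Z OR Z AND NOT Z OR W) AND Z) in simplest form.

W AND NOT Z

W AND NOT ((Z OR Z AND NOT Z OR W) AND Z)
= W AND NOT ((Z OR W) AND Z)   — complement / identity
= W AND NOT Z   — absorption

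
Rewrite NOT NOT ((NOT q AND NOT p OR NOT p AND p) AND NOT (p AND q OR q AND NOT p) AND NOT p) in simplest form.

NOT q AND NOT p

NOT NOT ((NOT q AND NOT p OR NOT p AND p) AND NOT (p AND q OR q AND NOT p) AND NOT p)
= NOT NOT (NOT q AND NOT p AND NOT (p AND q OR q AND NOT p) AND NOT p)   — complement / identity
= NOT q AND NOT p AND NOT (p AND q OR q AND NOT p) AND NOT p   — double negation
= NOT q AND NOT p AND NOT q AND NOT p   — distribution
= NOT q AND NOT p   — idempotence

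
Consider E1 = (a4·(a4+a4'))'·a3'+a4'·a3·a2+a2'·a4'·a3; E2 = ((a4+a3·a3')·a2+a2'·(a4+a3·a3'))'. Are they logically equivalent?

Yes

E1: (a4·(a4+a4'))'·a3'+a4'·a3·a2+a2'·a4'·a3
    = a4'·a3'+a4'·a3·a2+a2'·a4'·a3
    = a4'·a3'+a4'·a3
    = a4'
E2: ((a4+a3·a3')·a2+a2'·(a4+a3·a3'))'
    = (a4+a3·a3')'
    = a4'
Both reduce to a4', so they are equivalent.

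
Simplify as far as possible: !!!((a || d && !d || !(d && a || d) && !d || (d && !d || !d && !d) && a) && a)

!a

!!!((a || d && !d || !(d && a || d) && !d || (d && !d || !d && !d) && a) && a)
= !((a || d && !d || !(d && a || d) && !d || (d && !d || !d && !d) && a) && a)   [double negation]
= !((a || d && !d || !d && !d || (d && !d || !d && !d) && a) && a)   [absorption]
= !((a || d && !d || !d && !d) && a)   [absorption]
= !((a || !d) && a)   [distribution]
= !a   [absorption]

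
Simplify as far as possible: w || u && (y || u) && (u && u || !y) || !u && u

w || u && (y || u) && (u && u || !y) || !u && u
= w || u && (y || u) && (u || !y) || !u && u   (idempotence)
= w || u && (y && !y || u) || !u && u   (distribution)
= w || u && u || !u && u   (complement / identity)
= w || u   (distribution)

w || u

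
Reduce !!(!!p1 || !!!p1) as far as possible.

!!(!!p1 || !!!p1)
= !(!p1 && !!p1)   (De Morgan)
= p1 || !p1   (De Morgan)
= true   (complement)

true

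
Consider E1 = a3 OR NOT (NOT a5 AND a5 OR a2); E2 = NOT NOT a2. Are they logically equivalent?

No

E1: a3 OR NOT (NOT a5 AND a5 OR a2)
    = a3 OR NOT a2   (complement / identity)
E2: NOT NOT a2
    = a2   (double negation)
These differ: at a2=0, a3=1, a5=0, E1 = 1 but E2 = 0.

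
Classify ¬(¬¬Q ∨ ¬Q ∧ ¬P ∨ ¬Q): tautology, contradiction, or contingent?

contradiction

¬(¬¬Q ∨ ¬Q ∧ ¬P ∨ ¬Q)
= ¬(¬¬Q ∨ ¬Q)   (absorption)
= ¬Q ∧ Q   (De Morgan)
= False   (complement)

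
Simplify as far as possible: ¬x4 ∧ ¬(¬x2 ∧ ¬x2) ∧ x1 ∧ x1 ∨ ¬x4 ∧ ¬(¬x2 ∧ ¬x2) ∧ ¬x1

¬x4 ∧ x2

¬x4 ∧ ¬(¬x2 ∧ ¬x2) ∧ x1 ∧ x1 ∨ ¬x4 ∧ ¬(¬x2 ∧ ¬x2) ∧ ¬x1
= ¬x4 ∧ ¬(¬x2 ∧ ¬x2) ∧ x1 ∨ ¬x4 ∧ ¬(¬x2 ∧ ¬x2) ∧ ¬x1
= ¬x4 ∧ ¬(¬x2 ∧ ¬x2)
= ¬x4 ∧ (x2 ∨ x2)
= ¬x4 ∧ x2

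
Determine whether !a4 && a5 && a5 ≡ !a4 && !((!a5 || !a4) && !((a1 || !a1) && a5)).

E1: !a4 && a5 && a5
    = !a4 && a5
E2: !a4 && !((!a5 || !a4) && !((a1 || !a1) && a5))
    = !a4 && !((!a5 || !a4) && !a5)
    = !a4 && !!a5
    = !a4 && a5
Both reduce to !a4 && a5, so they are equivalent.

Yes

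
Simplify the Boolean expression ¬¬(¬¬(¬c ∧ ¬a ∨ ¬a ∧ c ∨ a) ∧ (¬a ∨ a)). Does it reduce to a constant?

True

¬¬(¬¬(¬c ∧ ¬a ∨ ¬a ∧ c ∨ a) ∧ (¬a ∨ a))
= ¬¬(¬¬(¬a ∨ a) ∧ (¬a ∨ a))   [distribution]
= ¬¬((¬a ∨ a) ∧ (¬a ∨ a))   [double negation]
= ¬¬(¬a ∨ a)   [idempotence]
= ¬a ∨ a   [double negation]
= True   [complement]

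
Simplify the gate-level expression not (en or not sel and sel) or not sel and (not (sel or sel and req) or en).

not (en or not sel and sel) or not sel and (not (sel or sel and req) or en)
= not en or not sel and (not (sel or sel and req) or en)   (complement / identity)
= not en or not sel and (not sel or en)   (absorption)
= not en or not sel   (absorption)

not en or not sel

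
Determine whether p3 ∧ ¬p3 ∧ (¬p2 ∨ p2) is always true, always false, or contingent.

always false

p3 ∧ ¬p3 ∧ (¬p2 ∨ p2)
= p3 ∧ ¬p3   [complement / identity]
= False   [complement]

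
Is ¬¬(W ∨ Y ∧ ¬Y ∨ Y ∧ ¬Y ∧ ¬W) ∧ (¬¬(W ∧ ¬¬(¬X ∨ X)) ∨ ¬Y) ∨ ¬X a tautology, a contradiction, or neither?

¬¬(W ∨ Y ∧ ¬Y ∨ Y ∧ ¬Y ∧ ¬W) ∧ (¬¬(W ∧ ¬¬(¬X ∨ X)) ∨ ¬Y) ∨ ¬X
= ¬¬(W ∨ Y ∧ ¬Y) ∧ (¬¬(W ∧ ¬¬(¬X ∨ X)) ∨ ¬Y) ∨ ¬X   (absorption)
= ¬¬W ∧ (¬¬(W ∧ ¬¬(¬X ∨ X)) ∨ ¬Y) ∨ ¬X   (complement / identity)
= ¬¬W ∧ (¬¬(W ∧ (¬X ∨ X)) ∨ ¬Y) ∨ ¬X   (double negation)
= ¬¬W ∧ (¬¬W ∨ ¬Y) ∨ ¬X   (complement / identity)
= ¬¬W ∨ ¬X   (absorption)
= W ∨ ¬X   (double negation)
This depends on W, X, so it is not a constant.

neither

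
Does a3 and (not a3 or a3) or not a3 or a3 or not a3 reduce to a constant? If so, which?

yes, True

a3 and (not a3 or a3) or not a3 or a3 or not a3
= a3 or not a3 or a3 or not a3
= a3 or not a3
= True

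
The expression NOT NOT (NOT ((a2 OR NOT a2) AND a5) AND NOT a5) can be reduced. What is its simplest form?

NOT a5

NOT NOT (NOT ((a2 OR NOT a2) AND a5) AND NOT a5)
= NOT NOT (NOT a5 AND NOT a5)   — complement / identity
= NOT a5 AND NOT a5   — double negation
= NOT a5   — idempotence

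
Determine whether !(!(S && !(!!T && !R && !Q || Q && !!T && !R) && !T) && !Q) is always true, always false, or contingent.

!(!(S && !(!!T && !R && !Q || Q && !!T && !R) && !T) && !Q)
= !(!(S && !(!!T && !R) && !T) && !Q)   — distribution
= !(!(S && (!T || R) && !T) && !Q)   — De Morgan
= S && (!T || R) && !T || Q   — De Morgan
= S && !T || Q   — absorption
This depends on Q, S, T, so it is not a constant.

contingent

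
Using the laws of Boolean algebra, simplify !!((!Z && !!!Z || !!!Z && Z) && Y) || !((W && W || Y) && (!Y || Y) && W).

!Z && Y || !W

!!((!Z && !!!Z || !!!Z && Z) && Y) || !((W && W || Y) && (!Y || Y) && W)
= !!(!!!Z && Y) || !((W && W || Y) && (!Y || Y) && W)
= !!(!!!Z && Y) || !((W || Y) && (!Y || Y) && W)
= !!!Z && Y || !((W || Y) && (!Y || Y) && W)
= !!!Z && Y || !((W || Y) && W)
= !!!Z && Y || !W
= !Z && Y || !W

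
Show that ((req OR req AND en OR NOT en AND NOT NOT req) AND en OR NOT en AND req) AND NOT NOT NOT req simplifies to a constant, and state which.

((req OR req AND en OR NOT en AND NOT NOT req) AND en OR NOT en AND req) AND NOT NOT NOT req
= ((req OR req AND en OR NOT en AND req) AND en OR NOT en AND req) AND NOT NOT NOT req   — double negation
= ((req OR req) AND en OR NOT en AND req) AND NOT NOT NOT req   — distribution
= (req AND en OR NOT en AND req) AND NOT NOT NOT req   — idempotence
= (req AND en OR NOT en AND req) AND NOT req   — double negation
= req AND NOT req   — distribution
= FALSE   — complement

FALSE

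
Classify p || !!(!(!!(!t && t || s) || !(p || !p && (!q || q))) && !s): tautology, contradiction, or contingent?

p || !!(!(!!(!t && t || s) || !(p || !p && (!q || q))) && !s)
= p || !!(!(!!s || !(p || !p && (!q || q))) && !s)
= p || !!(!s && (p || !p && (!q || q)) && !s)
= p || !!(!s && (p || !p) && !s)
= p || !!(!s && !s)
= p || !s && !s
= p || !s
This depends on p, s, so it is not a constant.

contingent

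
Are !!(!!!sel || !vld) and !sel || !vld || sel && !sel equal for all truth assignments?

E1: !!(!!!sel || !vld)
    = !!(!sel || !vld)   [double negation]
    = !sel || !vld   [double negation]
E2: !sel || !vld || sel && !sel
    = !sel || !vld   [complement / identity]
Both reduce to !sel || !vld, so they are equivalent.

Yes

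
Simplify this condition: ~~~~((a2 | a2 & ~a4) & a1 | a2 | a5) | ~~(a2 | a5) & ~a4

~~~~((a2 | a2 & ~a4) & a1 | a2 | a5) | ~~(a2 | a5) & ~a4
= ~~~~(a2 & a1 | a2 | a5) | ~~(a2 | a5) & ~a4   [absorption]
= ~~(a2 & a1 | a2 | a5) | ~~(a2 | a5) & ~a4   [double negation]
= ~~(a2 | a5) | ~~(a2 | a5) & ~a4   [absorption]
= ~~(a2 | a5)   [absorption]
= a2 | a5   [double negation]

a2 | a5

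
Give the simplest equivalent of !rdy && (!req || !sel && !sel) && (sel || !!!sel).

!rdy && (!req || !sel)

!rdy && (!req || !sel && !sel) && (sel || !!!sel)
= !rdy && (!req || !sel && !sel) && (sel || !sel)
= !rdy && (!req || !sel) && (sel || !sel)
= !rdy && (!req || !sel)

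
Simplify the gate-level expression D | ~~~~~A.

D | ~A

D | ~~~~~A
= D | ~~~A   (double negation)
= D | ~A   (double negation)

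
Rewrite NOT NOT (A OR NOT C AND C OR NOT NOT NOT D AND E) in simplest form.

A OR NOT D AND E

NOT NOT (A OR NOT C AND C OR NOT NOT NOT D AND E)
= NOT NOT (A OR NOT NOT NOT D AND E)   — complement / identity
= NOT NOT (A OR NOT D AND E)   — double negation
= A OR NOT D AND E   — double negation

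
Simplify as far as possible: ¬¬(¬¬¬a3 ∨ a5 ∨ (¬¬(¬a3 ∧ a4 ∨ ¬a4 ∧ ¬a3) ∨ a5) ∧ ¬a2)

¬a3 ∨ a5

¬¬(¬¬¬a3 ∨ a5 ∨ (¬¬(¬a3 ∧ a4 ∨ ¬a4 ∧ ¬a3) ∨ a5) ∧ ¬a2)
= ¬¬(¬¬¬a3 ∨ a5 ∨ (¬¬¬a3 ∨ a5) ∧ ¬a2)   [distribution]
= ¬¬(¬¬¬a3 ∨ a5)   [absorption]
= ¬¬(¬a3 ∨ a5)   [double negation]
= ¬a3 ∨ a5   [double negation]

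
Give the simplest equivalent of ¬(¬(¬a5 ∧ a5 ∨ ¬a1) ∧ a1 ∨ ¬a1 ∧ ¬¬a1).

¬a1

¬(¬(¬a5 ∧ a5 ∨ ¬a1) ∧ a1 ∨ ¬a1 ∧ ¬¬a1)
= ¬(¬¬a1 ∧ a1 ∨ ¬a1 ∧ ¬¬a1)
= ¬¬¬a1
= ¬a1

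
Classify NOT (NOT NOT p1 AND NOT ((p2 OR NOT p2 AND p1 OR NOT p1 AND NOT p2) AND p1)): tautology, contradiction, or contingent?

tautology

NOT (NOT NOT p1 AND NOT ((p2 OR NOT p2 AND p1 OR NOT p1 AND NOT p2) AND p1))
= NOT p1 OR (p2 OR NOT p2 AND p1 OR NOT p1 AND NOT p2) AND p1   — De Morgan
= NOT p1 OR (p2 OR NOT p2) AND p1   — distribution
= NOT p1 OR p1   — complement / identity
= TRUE   — complement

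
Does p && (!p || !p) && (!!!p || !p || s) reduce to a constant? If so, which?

yes, False

p && (!p || !p) && (!!!p || !p || s)
= p && (!p || !p) && (!p || !p || s)   (double negation)
= p && (!p || !p)   (absorption)
= p && !p   (idempotence)
= false   (complement)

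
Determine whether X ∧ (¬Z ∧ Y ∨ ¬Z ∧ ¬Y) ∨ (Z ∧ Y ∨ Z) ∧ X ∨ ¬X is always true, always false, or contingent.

X ∧ (¬Z ∧ Y ∨ ¬Z ∧ ¬Y) ∨ (Z ∧ Y ∨ Z) ∧ X ∨ ¬X
= X ∧ (¬Z ∧ Y ∨ ¬Z ∧ ¬Y) ∨ Z ∧ X ∨ ¬X   [absorption]
= X ∧ ¬Z ∨ Z ∧ X ∨ ¬X   [distribution]
= X ∨ ¬X   [distribution]
= True   [complement]

always true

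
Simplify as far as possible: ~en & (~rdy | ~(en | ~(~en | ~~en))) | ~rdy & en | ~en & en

~rdy | ~en

~en & (~rdy | ~(en | ~(~en | ~~en))) | ~rdy & en | ~en & en
= ~en & (~rdy | ~(en | ~(~en | ~~en))) | en & (~rdy | ~en)   [distribution]
= ~en & (~rdy | ~(en | en & ~en)) | en & (~rdy | ~en)   [De Morgan]
= ~en & (~rdy | ~en) | en & (~rdy | ~en)   [complement / identity]
= ~rdy | ~en   [distribution]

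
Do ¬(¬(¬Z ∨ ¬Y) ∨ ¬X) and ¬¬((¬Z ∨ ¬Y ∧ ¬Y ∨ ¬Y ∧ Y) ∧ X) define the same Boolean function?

E1: ¬(¬(¬Z ∨ ¬Y) ∨ ¬X)
    = (¬Z ∨ ¬Y) ∧ X   (De Morgan)
E2: ¬¬((¬Z ∨ ¬Y ∧ ¬Y ∨ ¬Y ∧ Y) ∧ X)
    = (¬Z ∨ ¬Y ∧ ¬Y ∨ ¬Y ∧ Y) ∧ X   (double negation)
    = (¬Z ∨ ¬Y) ∧ X   (distribution)
Both reduce to (¬Z ∨ ¬Y) ∧ X, so they are equivalent.

Yes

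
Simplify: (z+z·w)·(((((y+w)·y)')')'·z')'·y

(z+z·w)·(((((y+w)·y)')')'·z')'·y
= (z+z·w)·(((y+w)·y)'·z')'·y
= z·(((y+w)·y)'·z')'·y
= z·(y'·z')'·y
= z·(y+z)·y
= z·y

z·y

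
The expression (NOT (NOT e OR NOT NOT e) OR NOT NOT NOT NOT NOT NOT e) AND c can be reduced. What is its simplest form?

(NOT (NOT e OR NOT NOT e) OR NOT NOT NOT NOT NOT NOT e) AND c
= (e AND NOT e OR NOT NOT NOT NOT NOT NOT e) AND c   — De Morgan
= NOT NOT NOT NOT NOT NOT e AND c   — complement / identity
= NOT NOT NOT NOT e AND c   — double negation
= NOT NOT e AND c   — double negation
= e AND c   — double negation

e AND c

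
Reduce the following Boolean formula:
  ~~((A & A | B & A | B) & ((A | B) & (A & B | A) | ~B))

A

~~((A & A | B & A | B) & ((A | B) & (A & B | A) | ~B))
= ~~(((A | B) & A | B) & ((A | B) & (A & B | A) | ~B))   (distribution)
= ~~(((A | B) & A | B) & ((A | B) & A | ~B))   (absorption)
= ~~(B & ~B | (A | B) & A)   (distribution)
= B & ~B | (A | B) & A   (double negation)
= (A | B) & A   (complement / identity)
= A   (absorption)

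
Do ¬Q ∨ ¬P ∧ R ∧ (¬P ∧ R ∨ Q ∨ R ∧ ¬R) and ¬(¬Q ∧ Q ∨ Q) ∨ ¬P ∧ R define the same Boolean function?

E1: ¬Q ∨ ¬P ∧ R ∧ (¬P ∧ R ∨ Q ∨ R ∧ ¬R)
    = ¬Q ∨ ¬P ∧ R ∧ (¬P ∧ R ∨ Q)   [complement / identity]
    = ¬Q ∨ ¬P ∧ R   [absorption]
E2: ¬(¬Q ∧ Q ∨ Q) ∨ ¬P ∧ R
    = ¬Q ∨ ¬P ∧ R   [complement / identity]
Both reduce to ¬Q ∨ ¬P ∧ R, so they are equivalent.

Yes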